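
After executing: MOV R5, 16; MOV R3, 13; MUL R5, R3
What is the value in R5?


Register state trace:
  MOV R5, 16  → R5 = 16
  MOV R3, 13  → R3 = 13
  MUL R5, R3  → R5 = 16 * 13 = 208
Final: R5 = 208

208


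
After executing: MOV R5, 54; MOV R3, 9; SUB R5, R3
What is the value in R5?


Register state trace:
  MOV R5, 54  → R5 = 54
  MOV R3, 9  → R3 = 9
  SUB R5, R3  → R5 = 54 - 9 = 45
Final: R5 = 45

45


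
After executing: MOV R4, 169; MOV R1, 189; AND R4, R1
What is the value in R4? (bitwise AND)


Register state trace:
  MOV R4, 169  → R4 = 169 (0b10101001)
  MOV R1, 189  → R1 = 189 (0b10111101)
  AND R4, R1  → R4 = 169 AND 189 = 169 (0b10101001)
Final: R4 = 169

169


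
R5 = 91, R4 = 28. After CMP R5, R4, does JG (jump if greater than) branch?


Trace:
  R5 = 91, R4 = 28
  CMP R5, R4  → compares 91 vs 28
  JG checks: is 91 greater than 28?
  91 > 28, so condition is true
Branch taken: Yes

Yes


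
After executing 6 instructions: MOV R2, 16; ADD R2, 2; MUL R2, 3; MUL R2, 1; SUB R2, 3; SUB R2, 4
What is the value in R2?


Register state trace:
  MOV R2, 16  → R2 = 16
  ADD R2, 2  → R2 = 16 + 2 = 18
  MUL R2, 3  → R2 = 18 * 3 = 54
  MUL R2, 1  → R2 = 54 * 1 = 54
  SUB R2, 3  → R2 = 54 - 3 = 51
  SUB R2, 4  → R2 = 51 - 4 = 47
Final: R2 = 47

47


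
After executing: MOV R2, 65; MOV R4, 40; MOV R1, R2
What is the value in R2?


Register state trace:
  MOV R2, 65  → R2 = 65
  MOV R4, 40  → R4 = 40
  MOV R1, R2  → R1 = 65
Final: R2 = 65

65


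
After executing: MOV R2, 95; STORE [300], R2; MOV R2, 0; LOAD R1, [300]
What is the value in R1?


Register and memory trace:
  MOV R2, 95  → R2 = 95
  STORE [300], R2  → mem[300] = 95
  MOV R2, 0  → R2 = 0
  LOAD R1, [300]  → R1 = mem[300] = 95
Final: R1 = 95

95


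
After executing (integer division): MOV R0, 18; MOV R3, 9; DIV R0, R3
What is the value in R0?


Register state trace:
  MOV R0, 18  → R0 = 18
  MOV R3, 9  → R3 = 9
  DIV R0, R3  → R0 = 18 // 9 = 2
Final: R0 = 2

2


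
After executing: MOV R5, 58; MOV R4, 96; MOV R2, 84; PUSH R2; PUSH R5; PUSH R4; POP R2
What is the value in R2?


Stack trace (top is rightmost):
  MOV R5, 58  → R5 = 58
  MOV R4, 96  → R4 = 96
  MOV R2, 84  → R2 = 84
  PUSH R2  → stack: [84]
  PUSH R5  → stack: [84, 58]
  PUSH R4  → stack: [84, 58, 96]
  POP R2  → R2 = 96, stack: [84, 58]
Final: R2 = 96

96


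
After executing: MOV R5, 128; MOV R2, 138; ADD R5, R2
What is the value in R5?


Register state trace:
  MOV R5, 128  → R5 = 128
  MOV R2, 138  → R2 = 138
  ADD R5, R2  → R5 = 128 + 138 = 266
Final: R5 = 266

266


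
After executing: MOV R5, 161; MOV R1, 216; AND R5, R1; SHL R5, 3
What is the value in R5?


Register state trace:
  MOV R5, 161  → R5 = 161 (0b10100001)
  MOV R1, 216  → R1 = 216 (0b11011000)
  AND R5, R1  → R5 = 161 AND 216 = 128 (0b10000000)
  SHL R5, 3  → R5 = 128 << 3 = 1024
Final: R5 = 1024

1024


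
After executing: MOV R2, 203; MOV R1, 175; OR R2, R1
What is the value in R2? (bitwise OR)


Register state trace:
  MOV R2, 203  → R2 = 203 (0b11001011)
  MOV R1, 175  → R1 = 175 (0b10101111)
  OR R2, R1   → R2 = 203 OR 175 = 239 (0b11101111)
Final: R2 = 239

239


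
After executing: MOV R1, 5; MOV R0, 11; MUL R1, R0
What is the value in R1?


Register state trace:
  MOV R1, 5  → R1 = 5
  MOV R0, 11  → R0 = 11
  MUL R1, R0  → R1 = 5 * 11 = 55
Final: R1 = 55

55


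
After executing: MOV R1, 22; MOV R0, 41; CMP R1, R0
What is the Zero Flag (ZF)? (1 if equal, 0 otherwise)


Register state trace:
  MOV R1, 22  → R1 = 22
  MOV R0, 41  → R0 = 41
  CMP R1, R0  → computes 22 - 41 = -19
  Result is nonzero, so values are not equal
ZF = 0

0


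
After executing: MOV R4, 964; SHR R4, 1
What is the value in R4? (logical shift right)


Register state trace:
  MOV R4, 964  → R4 = 964
  SHR R4, 1  → R4 = 964 >> 1 = 964 // 2^1 = 482
Final: R4 = 482

482


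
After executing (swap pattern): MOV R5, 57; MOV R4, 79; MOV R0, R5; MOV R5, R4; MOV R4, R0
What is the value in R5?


Register state trace (swap pattern):
  MOV R5, 57  → R5 = 57
  MOV R4, 79  → R4 = 79
  MOV R0, R5  → R0 = 57  (save R5)
  MOV R5, R4  → R5 = 79  (R5 gets R4's value)
  MOV R4, R0  → R4 = 57  (R4 gets saved value)
Final: R5 = 79

79


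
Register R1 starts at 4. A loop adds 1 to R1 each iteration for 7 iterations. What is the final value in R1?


Starting value: R1 = 4
  Iter 1: R1 = 4 + 1 = 5
  Iter 2: R1 = 5 + 1 = 6
  Iter 3: R1 = 6 + 1 = 7
  Iter 4: R1 = 7 + 1 = 8
  Iter 5: R1 = 8 + 1 = 9
  Iter 6: R1 = 9 + 1 = 10
  Iter 7: R1 = 10 + 1 = 11
Final: R1 = 11

11


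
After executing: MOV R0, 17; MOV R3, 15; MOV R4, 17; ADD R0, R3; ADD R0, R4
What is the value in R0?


Register state trace:
  MOV R0, 17  → R0 = 17
  MOV R3, 15  → R3 = 15
  MOV R4, 17  → R4 = 17
  ADD R0, R3  → R0 = 17 + 15 = 32
  ADD R0, R4  → R0 = 32 + 17 = 49
Final: R0 = 49

49


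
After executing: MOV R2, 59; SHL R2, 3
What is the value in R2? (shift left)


Register state trace:
  MOV R2, 59  → R2 = 59
  SHL R2, 3  → R2 = 59 << 3 = 59 * 2^3 = 472
Final: R2 = 472

472


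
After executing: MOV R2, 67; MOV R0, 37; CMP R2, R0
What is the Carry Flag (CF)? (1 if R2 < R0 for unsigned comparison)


Register state trace:
  MOV R2, 67  → R2 = 67
  MOV R0, 37  → R0 = 37
  CMP R2, R0  → unsigned 67 - 37: no borrow
  67 >= 37, so CF = 0
CF = 0

0


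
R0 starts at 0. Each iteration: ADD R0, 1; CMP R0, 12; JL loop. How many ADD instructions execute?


Loop trace (R0 starts at 0, target 12, step 1):
  ADD #1: R0 = 0 + 1 = 1  → 1 < 12, loop
  ADD #2: R0 = 1 + 1 = 2  → 2 < 12, loop
  ADD #3: R0 = 2 + 1 = 3  → 3 < 12, loop
  ADD #4: R0 = 3 + 1 = 4  → 4 < 12, loop
  ADD #5: R0 = 4 + 1 = 5  → 5 < 12, loop
  ADD #6: R0 = 5 + 1 = 6  → 6 < 12, loop
  ADD #7: R0 = 6 + 1 = 7  → 7 < 12, loop
  ADD #8: R0 = 7 + 1 = 8  → 8 < 12, loop
  ADD #9: R0 = 8 + 1 = 9  → 9 < 12, loop
  ADD #10: R0 = 9 + 1 = 10  → 10 < 12, loop
  ADD #11: R0 = 10 + 1 = 11  → 11 < 12, loop
  ADD #12: R0 = 11 + 1 = 12  → 12 >= 12, exit
Total ADD instructions: 12

12


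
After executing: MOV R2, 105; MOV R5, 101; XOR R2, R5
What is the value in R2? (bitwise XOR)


Register state trace:
  MOV R2, 105  → R2 = 105 (0b01101001)
  MOV R5, 101  → R5 = 101 (0b01100101)
  XOR R2, R5  → R2 = 105 XOR 101 = 12 (0b00001100)
Final: R2 = 12

12


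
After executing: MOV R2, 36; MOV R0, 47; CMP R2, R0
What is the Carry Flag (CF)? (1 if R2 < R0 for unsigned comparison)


Register state trace:
  MOV R2, 36  → R2 = 36
  MOV R0, 47  → R0 = 47
  CMP R2, R0  → unsigned 36 - 47: borrow occurs
  36 < 47, so CF = 1
CF = 1

1


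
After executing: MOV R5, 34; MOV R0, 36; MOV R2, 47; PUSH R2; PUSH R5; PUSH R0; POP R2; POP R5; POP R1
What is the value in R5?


Stack trace (top is rightmost):
  MOV R5, 34  → R5 = 34
  MOV R0, 36  → R0 = 36
  MOV R2, 47  → R2 = 47
  PUSH R2  → stack: [47]
  PUSH R5  → stack: [47, 34]
  PUSH R0  → stack: [47, 34, 36]
  POP R2  → R2 = 36, stack: [47, 34]
  POP R5  → R5 = 34, stack: [47]
  POP R1  → R1 = 47, stack: []
Final: R5 = 34

34


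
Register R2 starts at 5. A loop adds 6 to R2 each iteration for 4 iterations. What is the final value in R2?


Starting value: R2 = 5
  Iter 1: R2 = 5 + 6 = 11
  Iter 2: R2 = 11 + 6 = 17
  Iter 3: R2 = 17 + 6 = 23
  Iter 4: R2 = 23 + 6 = 29
Final: R2 = 29

29


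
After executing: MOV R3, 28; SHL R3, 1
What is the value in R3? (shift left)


Register state trace:
  MOV R3, 28  → R3 = 28
  SHL R3, 1  → R3 = 28 << 1 = 28 * 2^1 = 56
Final: R3 = 56

56


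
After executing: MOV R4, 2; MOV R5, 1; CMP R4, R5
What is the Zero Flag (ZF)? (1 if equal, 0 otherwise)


Register state trace:
  MOV R4, 2  → R4 = 2
  MOV R5, 1  → R5 = 1
  CMP R4, R5  → computes 2 - 1 = 1
  Result is nonzero, so values are not equal
ZF = 0

0


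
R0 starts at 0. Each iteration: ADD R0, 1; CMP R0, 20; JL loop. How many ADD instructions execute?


Loop trace (R0 starts at 0, target 20, step 1):
  ADD #1: R0 = 0 + 1 = 1  → 1 < 20, loop
  ADD #2: R0 = 1 + 1 = 2  → 2 < 20, loop
  ADD #3: R0 = 2 + 1 = 3  → 3 < 20, loop
  ADD #4: R0 = 3 + 1 = 4  → 4 < 20, loop
  ADD #5: R0 = 4 + 1 = 5  → 5 < 20, loop
  ADD #6: R0 = 5 + 1 = 6  → 6 < 20, loop
  ADD #7: R0 = 6 + 1 = 7  → 7 < 20, loop
  ADD #8: R0 = 7 + 1 = 8  → 8 < 20, loop
  ADD #9: R0 = 8 + 1 = 9  → 9 < 20, loop
  ADD #10: R0 = 9 + 1 = 10  → 10 < 20, loop
  ADD #11: R0 = 10 + 1 = 11  → 11 < 20, loop
  ADD #12: R0 = 11 + 1 = 12  → 12 < 20, loop
  ADD #13: R0 = 12 + 1 = 13  → 13 < 20, loop
  ADD #14: R0 = 13 + 1 = 14  → 14 < 20, loop
  ADD #15: R0 = 14 + 1 = 15  → 15 < 20, loop
  ADD #16: R0 = 15 + 1 = 16  → 16 < 20, loop
  ADD #17: R0 = 16 + 1 = 17  → 17 < 20, loop
  ADD #18: R0 = 17 + 1 = 18  → 18 < 20, loop
  ADD #19: R0 = 18 + 1 = 19  → 19 < 20, loop
  ADD #20: R0 = 19 + 1 = 20  → 20 >= 20, exit
Total ADD instructions: 20

20


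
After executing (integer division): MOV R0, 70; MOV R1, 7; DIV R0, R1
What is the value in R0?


Register state trace:
  MOV R0, 70  → R0 = 70
  MOV R1, 7  → R1 = 7
  DIV R0, R1  → R0 = 70 // 7 = 10
Final: R0 = 10

10


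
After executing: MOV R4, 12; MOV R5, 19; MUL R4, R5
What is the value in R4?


Register state trace:
  MOV R4, 12  → R4 = 12
  MOV R5, 19  → R5 = 19
  MUL R4, R5  → R4 = 12 * 19 = 228
Final: R4 = 228

228


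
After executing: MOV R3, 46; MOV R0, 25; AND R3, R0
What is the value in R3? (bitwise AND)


Register state trace:
  MOV R3, 46  → R3 = 46 (0b00101110)
  MOV R0, 25  → R0 = 25 (0b00011001)
  AND R3, R0  → R3 = 46 AND 25 = 8 (0b00001000)
Final: R3 = 8

8


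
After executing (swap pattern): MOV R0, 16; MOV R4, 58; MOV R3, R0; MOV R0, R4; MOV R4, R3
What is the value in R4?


Register state trace (swap pattern):
  MOV R0, 16  → R0 = 16
  MOV R4, 58  → R4 = 58
  MOV R3, R0  → R3 = 16  (save R0)
  MOV R0, R4  → R0 = 58  (R0 gets R4's value)
  MOV R4, R3  → R4 = 16  (R4 gets saved value)
Final: R4 = 16

16


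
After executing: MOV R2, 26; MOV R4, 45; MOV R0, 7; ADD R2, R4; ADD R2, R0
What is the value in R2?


Register state trace:
  MOV R2, 26  → R2 = 26
  MOV R4, 45  → R4 = 45
  MOV R0, 7  → R0 = 7
  ADD R2, R4  → R2 = 26 + 45 = 71
  ADD R2, R0  → R2 = 71 + 7 = 78
Final: R2 = 78

78


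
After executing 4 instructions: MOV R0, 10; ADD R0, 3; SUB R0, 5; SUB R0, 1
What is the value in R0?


Register state trace:
  MOV R0, 10  → R0 = 10
  ADD R0, 3  → R0 = 10 + 3 = 13
  SUB R0, 5  → R0 = 13 - 5 = 8
  SUB R0, 1  → R0 = 8 - 1 = 7
Final: R0 = 7

7


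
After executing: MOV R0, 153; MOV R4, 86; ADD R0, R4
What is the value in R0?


Register state trace:
  MOV R0, 153  → R0 = 153
  MOV R4, 86  → R4 = 86
  ADD R0, R4  → R0 = 153 + 86 = 239
Final: R0 = 239

239


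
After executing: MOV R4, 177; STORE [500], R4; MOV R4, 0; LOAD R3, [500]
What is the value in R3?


Register and memory trace:
  MOV R4, 177  → R4 = 177
  STORE [500], R4  → mem[500] = 177
  MOV R4, 0  → R4 = 0
  LOAD R3, [500]  → R3 = mem[500] = 177
Final: R3 = 177

177


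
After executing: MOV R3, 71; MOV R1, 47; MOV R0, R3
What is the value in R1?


Register state trace:
  MOV R3, 71  → R3 = 71
  MOV R1, 47  → R1 = 47
  MOV R0, R3  → R0 = 71
Final: R1 = 47

47


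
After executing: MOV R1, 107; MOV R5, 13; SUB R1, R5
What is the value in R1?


Register state trace:
  MOV R1, 107  → R1 = 107
  MOV R5, 13  → R5 = 13
  SUB R1, R5  → R1 = 107 - 13 = 94
Final: R1 = 94

94


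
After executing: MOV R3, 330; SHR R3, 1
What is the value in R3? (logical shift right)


Register state trace:
  MOV R3, 330  → R3 = 330
  SHR R3, 1  → R3 = 330 >> 1 = 330 // 2^1 = 165
Final: R3 = 165

165


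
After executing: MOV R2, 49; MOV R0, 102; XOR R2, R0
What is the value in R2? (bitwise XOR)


Register state trace:
  MOV R2, 49  → R2 = 49 (0b00110001)
  MOV R0, 102  → R0 = 102 (0b01100110)
  XOR R2, R0  → R2 = 49 XOR 102 = 87 (0b01010111)
Final: R2 = 87

87


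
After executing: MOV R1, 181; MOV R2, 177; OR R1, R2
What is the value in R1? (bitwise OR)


Register state trace:
  MOV R1, 181  → R1 = 181 (0b10110101)
  MOV R2, 177  → R2 = 177 (0b10110001)
  OR R1, R2   → R1 = 181 OR 177 = 181 (0b10110101)
Final: R1 = 181

181


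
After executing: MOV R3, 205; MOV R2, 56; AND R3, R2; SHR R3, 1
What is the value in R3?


Register state trace:
  MOV R3, 205  → R3 = 205 (0b11001101)
  MOV R2, 56  → R2 = 56 (0b00111000)
  AND R3, R2  → R3 = 205 AND 56 = 8 (0b00001000)
  SHR R3, 1  → R3 = 8 >> 1 = 4
Final: R3 = 4

4


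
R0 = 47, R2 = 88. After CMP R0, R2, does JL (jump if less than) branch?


Trace:
  R0 = 47, R2 = 88
  CMP R0, R2  → compares 47 vs 88
  JL checks: is 47 less than 88?
  47 < 88, so condition is true
Branch taken: Yes

Yes


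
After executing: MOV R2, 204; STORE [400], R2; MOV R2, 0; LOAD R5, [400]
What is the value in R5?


Register and memory trace:
  MOV R2, 204  → R2 = 204
  STORE [400], R2  → mem[400] = 204
  MOV R2, 0  → R2 = 0
  LOAD R5, [400]  → R5 = mem[400] = 204
Final: R5 = 204

204


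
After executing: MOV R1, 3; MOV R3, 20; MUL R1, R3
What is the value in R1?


Register state trace:
  MOV R1, 3  → R1 = 3
  MOV R3, 20  → R3 = 20
  MUL R1, R3  → R1 = 3 * 20 = 60
Final: R1 = 60

60


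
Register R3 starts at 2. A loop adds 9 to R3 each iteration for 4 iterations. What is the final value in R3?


Starting value: R3 = 2
  Iter 1: R3 = 2 + 9 = 11
  Iter 2: R3 = 11 + 9 = 20
  Iter 3: R3 = 20 + 9 = 29
  Iter 4: R3 = 29 + 9 = 38
Final: R3 = 38

38


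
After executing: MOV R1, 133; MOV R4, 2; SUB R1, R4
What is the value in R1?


Register state trace:
  MOV R1, 133  → R1 = 133
  MOV R4, 2  → R4 = 2
  SUB R1, R4  → R1 = 133 - 2 = 131
Final: R1 = 131

131


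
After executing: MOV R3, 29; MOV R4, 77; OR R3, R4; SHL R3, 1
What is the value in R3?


Register state trace:
  MOV R3, 29  → R3 = 29 (0b00011101)
  MOV R4, 77  → R4 = 77 (0b01001101)
  OR R3, R4  → R3 = 29 OR 77 = 93 (0b01011101)
  SHL R3, 1  → R3 = 93 << 1 = 186
Final: R3 = 186

186


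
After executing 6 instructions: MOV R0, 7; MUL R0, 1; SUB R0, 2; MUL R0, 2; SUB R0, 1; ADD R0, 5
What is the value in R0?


Register state trace:
  MOV R0, 7  → R0 = 7
  MUL R0, 1  → R0 = 7 * 1 = 7
  SUB R0, 2  → R0 = 7 - 2 = 5
  MUL R0, 2  → R0 = 5 * 2 = 10
  SUB R0, 1  → R0 = 10 - 1 = 9
  ADD R0, 5  → R0 = 9 + 5 = 14
Final: R0 = 14

14


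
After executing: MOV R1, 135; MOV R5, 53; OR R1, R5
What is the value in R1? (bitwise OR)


Register state trace:
  MOV R1, 135  → R1 = 135 (0b10000111)
  MOV R5, 53  → R5 = 53 (0b00110101)
  OR R1, R5   → R1 = 135 OR 53 = 183 (0b10110111)
Final: R1 = 183

183


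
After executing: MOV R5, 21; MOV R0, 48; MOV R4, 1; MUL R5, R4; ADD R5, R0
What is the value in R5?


Register state trace:
  MOV R5, 21  → R5 = 21
  MOV R0, 48  → R0 = 48
  MOV R4, 1  → R4 = 1
  MUL R5, R4  → R5 = 21 * 1 = 21
  ADD R5, R0  → R5 = 21 + 48 = 69
Final: R5 = 69

69


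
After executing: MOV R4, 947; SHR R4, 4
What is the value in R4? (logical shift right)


Register state trace:
  MOV R4, 947  → R4 = 947
  SHR R4, 4  → R4 = 947 >> 4 = 947 // 2^4 = 59
Final: R4 = 59

59


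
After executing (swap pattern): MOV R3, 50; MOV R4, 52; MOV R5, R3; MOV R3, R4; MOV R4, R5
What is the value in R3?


Register state trace (swap pattern):
  MOV R3, 50  → R3 = 50
  MOV R4, 52  → R4 = 52
  MOV R5, R3  → R5 = 50  (save R3)
  MOV R3, R4  → R3 = 52  (R3 gets R4's value)
  MOV R4, R5  → R4 = 50  (R4 gets saved value)
Final: R3 = 52

52


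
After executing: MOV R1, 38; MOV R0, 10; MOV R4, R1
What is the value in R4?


Register state trace:
  MOV R1, 38  → R1 = 38
  MOV R0, 10  → R0 = 10
  MOV R4, R1  → R4 = 38
Final: R4 = 38

38


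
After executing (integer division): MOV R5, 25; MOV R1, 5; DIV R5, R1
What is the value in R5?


Register state trace:
  MOV R5, 25  → R5 = 25
  MOV R1, 5  → R1 = 5
  DIV R5, R1  → R5 = 25 // 5 = 5
Final: R5 = 5

5


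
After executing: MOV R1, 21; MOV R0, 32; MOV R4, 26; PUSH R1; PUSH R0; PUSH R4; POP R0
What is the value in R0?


Stack trace (top is rightmost):
  MOV R1, 21  → R1 = 21
  MOV R0, 32  → R0 = 32
  MOV R4, 26  → R4 = 26
  PUSH R1  → stack: [21]
  PUSH R0  → stack: [21, 32]
  PUSH R4  → stack: [21, 32, 26]
  POP R0  → R0 = 26, stack: [21, 32]
Final: R0 = 26

26


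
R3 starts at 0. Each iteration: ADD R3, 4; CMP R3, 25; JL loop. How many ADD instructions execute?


Loop trace (R3 starts at 0, target 25, step 4):
  ADD #1: R3 = 0 + 4 = 4  → 4 < 25, loop
  ADD #2: R3 = 4 + 4 = 8  → 8 < 25, loop
  ADD #3: R3 = 8 + 4 = 12  → 12 < 25, loop
  ADD #4: R3 = 12 + 4 = 16  → 16 < 25, loop
  ADD #5: R3 = 16 + 4 = 20  → 20 < 25, loop
  ADD #6: R3 = 20 + 4 = 24  → 24 < 25, loop
  ADD #7: R3 = 24 + 4 = 28  → 28 >= 25, exit
Total ADD instructions: 7

7


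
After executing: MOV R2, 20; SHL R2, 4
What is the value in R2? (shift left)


Register state trace:
  MOV R2, 20  → R2 = 20
  SHL R2, 4  → R2 = 20 << 4 = 20 * 2^4 = 320
Final: R2 = 320

320


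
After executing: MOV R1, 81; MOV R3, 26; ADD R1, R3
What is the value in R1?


Register state trace:
  MOV R1, 81  → R1 = 81
  MOV R3, 26  → R3 = 26
  ADD R1, R3  → R1 = 81 + 26 = 107
Final: R1 = 107

107


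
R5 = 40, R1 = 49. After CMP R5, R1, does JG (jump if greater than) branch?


Trace:
  R5 = 40, R1 = 49
  CMP R5, R1  → compares 40 vs 49
  JG checks: is 40 greater than 49?
  40 < 49, so condition is false
Branch taken: No

No


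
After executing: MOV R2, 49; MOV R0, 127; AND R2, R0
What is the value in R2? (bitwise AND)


Register state trace:
  MOV R2, 49  → R2 = 49 (0b00110001)
  MOV R0, 127  → R0 = 127 (0b01111111)
  AND R2, R0  → R2 = 49 AND 127 = 49 (0b00110001)
Final: R2 = 49

49


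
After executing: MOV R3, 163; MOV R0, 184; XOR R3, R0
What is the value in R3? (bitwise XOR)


Register state trace:
  MOV R3, 163  → R3 = 163 (0b10100011)
  MOV R0, 184  → R0 = 184 (0b10111000)
  XOR R3, R0  → R3 = 163 XOR 184 = 27 (0b00011011)
Final: R3 = 27

27


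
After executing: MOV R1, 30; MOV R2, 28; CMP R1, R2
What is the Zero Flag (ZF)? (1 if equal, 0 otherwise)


Register state trace:
  MOV R1, 30  → R1 = 30
  MOV R2, 28  → R2 = 28
  CMP R1, R2  → computes 30 - 28 = 2
  Result is nonzero, so values are not equal
ZF = 0

0


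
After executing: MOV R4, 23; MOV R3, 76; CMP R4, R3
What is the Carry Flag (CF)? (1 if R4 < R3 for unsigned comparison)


Register state trace:
  MOV R4, 23  → R4 = 23
  MOV R3, 76  → R3 = 76
  CMP R4, R3  → unsigned 23 - 76: borrow occurs
  23 < 76, so CF = 1
CF = 1

1


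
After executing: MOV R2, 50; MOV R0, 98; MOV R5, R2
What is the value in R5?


Register state trace:
  MOV R2, 50  → R2 = 50
  MOV R0, 98  → R0 = 98
  MOV R5, R2  → R5 = 50
Final: R5 = 50

50


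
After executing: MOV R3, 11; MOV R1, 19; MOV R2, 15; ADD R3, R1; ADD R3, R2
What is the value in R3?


Register state trace:
  MOV R3, 11  → R3 = 11
  MOV R1, 19  → R1 = 19
  MOV R2, 15  → R2 = 15
  ADD R3, R1  → R3 = 11 + 19 = 30
  ADD R3, R2  → R3 = 30 + 15 = 45
Final: R3 = 45

45


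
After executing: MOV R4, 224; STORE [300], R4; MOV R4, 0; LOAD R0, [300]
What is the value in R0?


Register and memory trace:
  MOV R4, 224  → R4 = 224
  STORE [300], R4  → mem[300] = 224
  MOV R4, 0  → R4 = 0
  LOAD R0, [300]  → R0 = mem[300] = 224
Final: R0 = 224

224


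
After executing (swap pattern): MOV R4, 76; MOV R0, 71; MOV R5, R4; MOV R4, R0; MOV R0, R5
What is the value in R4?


Register state trace (swap pattern):
  MOV R4, 76  → R4 = 76
  MOV R0, 71  → R0 = 71
  MOV R5, R4  → R5 = 76  (save R4)
  MOV R4, R0  → R4 = 71  (R4 gets R0's value)
  MOV R0, R5  → R0 = 76  (R0 gets saved value)
Final: R4 = 71

71


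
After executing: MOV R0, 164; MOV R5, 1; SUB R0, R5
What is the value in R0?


Register state trace:
  MOV R0, 164  → R0 = 164
  MOV R5, 1  → R5 = 1
  SUB R0, R5  → R0 = 164 - 1 = 163
Final: R0 = 163

163


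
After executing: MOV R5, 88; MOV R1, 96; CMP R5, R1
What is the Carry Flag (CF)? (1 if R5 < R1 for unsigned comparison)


Register state trace:
  MOV R5, 88  → R5 = 88
  MOV R1, 96  → R1 = 96
  CMP R5, R1  → unsigned 88 - 96: borrow occurs
  88 < 96, so CF = 1
CF = 1

1


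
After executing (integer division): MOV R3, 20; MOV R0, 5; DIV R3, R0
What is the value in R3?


Register state trace:
  MOV R3, 20  → R3 = 20
  MOV R0, 5  → R0 = 5
  DIV R3, R0  → R3 = 20 // 5 = 4
Final: R3 = 4

4


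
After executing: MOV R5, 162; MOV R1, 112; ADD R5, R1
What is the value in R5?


Register state trace:
  MOV R5, 162  → R5 = 162
  MOV R1, 112  → R1 = 112
  ADD R5, R1  → R5 = 162 + 112 = 274
Final: R5 = 274

274


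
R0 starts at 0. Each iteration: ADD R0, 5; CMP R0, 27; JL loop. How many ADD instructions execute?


Loop trace (R0 starts at 0, target 27, step 5):
  ADD #1: R0 = 0 + 5 = 5  → 5 < 27, loop
  ADD #2: R0 = 5 + 5 = 10  → 10 < 27, loop
  ADD #3: R0 = 10 + 5 = 15  → 15 < 27, loop
  ADD #4: R0 = 15 + 5 = 20  → 20 < 27, loop
  ADD #5: R0 = 20 + 5 = 25  → 25 < 27, loop
  ADD #6: R0 = 25 + 5 = 30  → 30 >= 27, exit
Total ADD instructions: 6

6


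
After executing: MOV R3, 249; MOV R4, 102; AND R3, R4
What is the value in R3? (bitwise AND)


Register state trace:
  MOV R3, 249  → R3 = 249 (0b11111001)
  MOV R4, 102  → R4 = 102 (0b01100110)
  AND R3, R4  → R3 = 249 AND 102 = 96 (0b01100000)
Final: R3 = 96

96


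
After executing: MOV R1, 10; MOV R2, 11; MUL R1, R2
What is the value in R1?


Register state trace:
  MOV R1, 10  → R1 = 10
  MOV R2, 11  → R2 = 11
  MUL R1, R2  → R1 = 10 * 11 = 110
Final: R1 = 110

110


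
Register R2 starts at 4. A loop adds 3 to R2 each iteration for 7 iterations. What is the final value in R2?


Starting value: R2 = 4
  Iter 1: R2 = 4 + 3 = 7
  Iter 2: R2 = 7 + 3 = 10
  Iter 3: R2 = 10 + 3 = 13
  Iter 4: R2 = 13 + 3 = 16
  Iter 5: R2 = 16 + 3 = 19
  Iter 6: R2 = 19 + 3 = 22
  Iter 7: R2 = 22 + 3 = 25
Final: R2 = 25

25


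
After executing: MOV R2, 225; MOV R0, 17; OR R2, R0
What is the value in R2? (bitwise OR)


Register state trace:
  MOV R2, 225  → R2 = 225 (0b11100001)
  MOV R0, 17  → R0 = 17 (0b00010001)
  OR R2, R0   → R2 = 225 OR 17 = 241 (0b11110001)
Final: R2 = 241

241


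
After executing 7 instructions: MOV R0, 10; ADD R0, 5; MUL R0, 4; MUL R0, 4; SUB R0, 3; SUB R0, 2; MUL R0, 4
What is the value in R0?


Register state trace:
  MOV R0, 10  → R0 = 10
  ADD R0, 5  → R0 = 10 + 5 = 15
  MUL R0, 4  → R0 = 15 * 4 = 60
  MUL R0, 4  → R0 = 60 * 4 = 240
  SUB R0, 3  → R0 = 240 - 3 = 237
  SUB R0, 2  → R0 = 237 - 2 = 235
  MUL R0, 4  → R0 = 235 * 4 = 940
Final: R0 = 940

940


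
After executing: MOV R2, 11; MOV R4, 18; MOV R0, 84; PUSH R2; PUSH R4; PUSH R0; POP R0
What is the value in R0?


Stack trace (top is rightmost):
  MOV R2, 11  → R2 = 11
  MOV R4, 18  → R4 = 18
  MOV R0, 84  → R0 = 84
  PUSH R2  → stack: [11]
  PUSH R4  → stack: [11, 18]
  PUSH R0  → stack: [11, 18, 84]
  POP R0  → R0 = 84, stack: [11, 18]
Final: R0 = 84

84


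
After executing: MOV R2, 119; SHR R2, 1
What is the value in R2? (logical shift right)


Register state trace:
  MOV R2, 119  → R2 = 119
  SHR R2, 1  → R2 = 119 >> 1 = 119 // 2^1 = 59
Final: R2 = 59

59


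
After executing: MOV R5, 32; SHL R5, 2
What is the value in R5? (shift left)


Register state trace:
  MOV R5, 32  → R5 = 32
  SHL R5, 2  → R5 = 32 << 2 = 32 * 2^2 = 128
Final: R5 = 128

128


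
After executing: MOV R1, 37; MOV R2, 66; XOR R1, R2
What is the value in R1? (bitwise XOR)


Register state trace:
  MOV R1, 37  → R1 = 37 (0b00100101)
  MOV R2, 66  → R2 = 66 (0b01000010)
  XOR R1, R2  → R1 = 37 XOR 66 = 103 (0b01100111)
Final: R1 = 103

103


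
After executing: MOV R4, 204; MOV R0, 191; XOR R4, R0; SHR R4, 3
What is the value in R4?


Register state trace:
  MOV R4, 204  → R4 = 204 (0b11001100)
  MOV R0, 191  → R0 = 191 (0b10111111)
  XOR R4, R0  → R4 = 204 XOR 191 = 115 (0b01110011)
  SHR R4, 3  → R4 = 115 >> 3 = 14
Final: R4 = 14

14


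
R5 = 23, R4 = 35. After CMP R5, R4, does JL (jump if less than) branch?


Trace:
  R5 = 23, R4 = 35
  CMP R5, R4  → compares 23 vs 35
  JL checks: is 23 less than 35?
  23 < 35, so condition is true
Branch taken: Yes

Yes


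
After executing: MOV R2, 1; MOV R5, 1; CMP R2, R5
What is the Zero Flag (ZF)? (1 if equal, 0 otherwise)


Register state trace:
  MOV R2, 1  → R2 = 1
  MOV R5, 1  → R5 = 1
  CMP R2, R5  → computes 1 - 1 = 0
  Result is zero, so values are equal
ZF = 1

1


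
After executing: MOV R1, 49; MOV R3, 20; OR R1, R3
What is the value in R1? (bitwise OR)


Register state trace:
  MOV R1, 49  → R1 = 49 (0b00110001)
  MOV R3, 20  → R3 = 20 (0b00010100)
  OR R1, R3   → R1 = 49 OR 20 = 53 (0b00110101)
Final: R1 = 53

53


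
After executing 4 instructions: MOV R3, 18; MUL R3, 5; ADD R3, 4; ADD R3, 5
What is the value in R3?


Register state trace:
  MOV R3, 18  → R3 = 18
  MUL R3, 5  → R3 = 18 * 5 = 90
  ADD R3, 4  → R3 = 90 + 4 = 94
  ADD R3, 5  → R3 = 94 + 5 = 99
Final: R3 = 99

99


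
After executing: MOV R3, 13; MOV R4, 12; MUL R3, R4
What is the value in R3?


Register state trace:
  MOV R3, 13  → R3 = 13
  MOV R4, 12  → R4 = 12
  MUL R3, R4  → R3 = 13 * 12 = 156
Final: R3 = 156

156


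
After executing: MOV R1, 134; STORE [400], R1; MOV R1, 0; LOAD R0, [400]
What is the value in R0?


Register and memory trace:
  MOV R1, 134  → R1 = 134
  STORE [400], R1  → mem[400] = 134
  MOV R1, 0  → R1 = 0
  LOAD R0, [400]  → R0 = mem[400] = 134
Final: R0 = 134

134


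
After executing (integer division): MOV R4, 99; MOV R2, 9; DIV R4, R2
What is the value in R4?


Register state trace:
  MOV R4, 99  → R4 = 99
  MOV R2, 9  → R2 = 9
  DIV R4, R2  → R4 = 99 // 9 = 11
Final: R4 = 11

11


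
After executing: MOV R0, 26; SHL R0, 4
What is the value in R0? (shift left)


Register state trace:
  MOV R0, 26  → R0 = 26
  SHL R0, 4  → R0 = 26 << 4 = 26 * 2^4 = 416
Final: R0 = 416

416


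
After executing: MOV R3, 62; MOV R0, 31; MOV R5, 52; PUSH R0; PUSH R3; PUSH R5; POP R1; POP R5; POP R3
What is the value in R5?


Stack trace (top is rightmost):
  MOV R3, 62  → R3 = 62
  MOV R0, 31  → R0 = 31
  MOV R5, 52  → R5 = 52
  PUSH R0  → stack: [31]
  PUSH R3  → stack: [31, 62]
  PUSH R5  → stack: [31, 62, 52]
  POP R1  → R1 = 52, stack: [31, 62]
  POP R5  → R5 = 62, stack: [31]
  POP R3  → R3 = 31, stack: []
Final: R5 = 62

62


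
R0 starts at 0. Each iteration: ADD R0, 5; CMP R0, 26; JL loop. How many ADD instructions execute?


Loop trace (R0 starts at 0, target 26, step 5):
  ADD #1: R0 = 0 + 5 = 5  → 5 < 26, loop
  ADD #2: R0 = 5 + 5 = 10  → 10 < 26, loop
  ADD #3: R0 = 10 + 5 = 15  → 15 < 26, loop
  ADD #4: R0 = 15 + 5 = 20  → 20 < 26, loop
  ADD #5: R0 = 20 + 5 = 25  → 25 < 26, loop
  ADD #6: R0 = 25 + 5 = 30  → 30 >= 26, exit
Total ADD instructions: 6

6


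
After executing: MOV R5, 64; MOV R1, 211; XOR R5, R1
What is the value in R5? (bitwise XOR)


Register state trace:
  MOV R5, 64  → R5 = 64 (0b01000000)
  MOV R1, 211  → R1 = 211 (0b11010011)
  XOR R5, R1  → R5 = 64 XOR 211 = 147 (0b10010011)
Final: R5 = 147

147


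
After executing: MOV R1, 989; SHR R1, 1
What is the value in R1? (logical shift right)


Register state trace:
  MOV R1, 989  → R1 = 989
  SHR R1, 1  → R1 = 989 >> 1 = 989 // 2^1 = 494
Final: R1 = 494

494


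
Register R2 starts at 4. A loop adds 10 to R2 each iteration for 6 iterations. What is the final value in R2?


Starting value: R2 = 4
  Iter 1: R2 = 4 + 10 = 14
  Iter 2: R2 = 14 + 10 = 24
  Iter 3: R2 = 24 + 10 = 34
  Iter 4: R2 = 34 + 10 = 44
  Iter 5: R2 = 44 + 10 = 54
  Iter 6: R2 = 54 + 10 = 64
Final: R2 = 64

64


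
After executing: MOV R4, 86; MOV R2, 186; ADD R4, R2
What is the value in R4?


Register state trace:
  MOV R4, 86  → R4 = 86
  MOV R2, 186  → R2 = 186
  ADD R4, R2  → R4 = 86 + 186 = 272
Final: R4 = 272

272


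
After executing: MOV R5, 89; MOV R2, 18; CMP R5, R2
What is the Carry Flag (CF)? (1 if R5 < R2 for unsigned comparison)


Register state trace:
  MOV R5, 89  → R5 = 89
  MOV R2, 18  → R2 = 18
  CMP R5, R2  → unsigned 89 - 18: no borrow
  89 >= 18, so CF = 0
CF = 0

0


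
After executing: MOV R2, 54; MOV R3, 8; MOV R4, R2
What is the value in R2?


Register state trace:
  MOV R2, 54  → R2 = 54
  MOV R3, 8  → R3 = 8
  MOV R4, R2  → R4 = 54
Final: R2 = 54

54


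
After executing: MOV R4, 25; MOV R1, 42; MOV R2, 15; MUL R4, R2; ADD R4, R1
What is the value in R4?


Register state trace:
  MOV R4, 25  → R4 = 25
  MOV R1, 42  → R1 = 42
  MOV R2, 15  → R2 = 15
  MUL R4, R2  → R4 = 25 * 15 = 375
  ADD R4, R1  → R4 = 375 + 42 = 417
Final: R4 = 417

417


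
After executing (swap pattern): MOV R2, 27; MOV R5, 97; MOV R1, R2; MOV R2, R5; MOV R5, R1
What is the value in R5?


Register state trace (swap pattern):
  MOV R2, 27  → R2 = 27
  MOV R5, 97  → R5 = 97
  MOV R1, R2  → R1 = 27  (save R2)
  MOV R2, R5  → R2 = 97  (R2 gets R5's value)
  MOV R5, R1  → R5 = 27  (R5 gets saved value)
Final: R5 = 27

27


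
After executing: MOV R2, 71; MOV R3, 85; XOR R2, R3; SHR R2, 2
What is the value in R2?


Register state trace:
  MOV R2, 71  → R2 = 71 (0b01000111)
  MOV R3, 85  → R3 = 85 (0b01010101)
  XOR R2, R3  → R2 = 71 XOR 85 = 18 (0b00010010)
  SHR R2, 2  → R2 = 18 >> 2 = 4
Final: R2 = 4

4


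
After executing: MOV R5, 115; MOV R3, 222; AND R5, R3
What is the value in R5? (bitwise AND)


Register state trace:
  MOV R5, 115  → R5 = 115 (0b01110011)
  MOV R3, 222  → R3 = 222 (0b11011110)
  AND R5, R3  → R5 = 115 AND 222 = 82 (0b01010010)
Final: R5 = 82

82


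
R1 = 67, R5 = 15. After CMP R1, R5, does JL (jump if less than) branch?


Trace:
  R1 = 67, R5 = 15
  CMP R1, R5  → compares 67 vs 15
  JL checks: is 67 less than 15?
  67 > 15, so condition is false
Branch taken: No

No


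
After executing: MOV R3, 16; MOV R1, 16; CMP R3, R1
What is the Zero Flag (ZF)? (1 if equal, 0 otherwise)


Register state trace:
  MOV R3, 16  → R3 = 16
  MOV R1, 16  → R1 = 16
  CMP R3, R1  → computes 16 - 16 = 0
  Result is zero, so values are equal
ZF = 1

1


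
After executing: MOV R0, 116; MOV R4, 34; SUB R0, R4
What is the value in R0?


Register state trace:
  MOV R0, 116  → R0 = 116
  MOV R4, 34  → R4 = 34
  SUB R0, R4  → R0 = 116 - 34 = 82
Final: R0 = 82

82


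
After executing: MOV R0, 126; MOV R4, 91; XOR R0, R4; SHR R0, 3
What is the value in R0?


Register state trace:
  MOV R0, 126  → R0 = 126 (0b01111110)
  MOV R4, 91  → R4 = 91 (0b01011011)
  XOR R0, R4  → R0 = 126 XOR 91 = 37 (0b00100101)
  SHR R0, 3  → R0 = 37 >> 3 = 4
Final: R0 = 4

4


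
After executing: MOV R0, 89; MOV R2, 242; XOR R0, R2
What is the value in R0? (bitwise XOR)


Register state trace:
  MOV R0, 89  → R0 = 89 (0b01011001)
  MOV R2, 242  → R2 = 242 (0b11110010)
  XOR R0, R2  → R0 = 89 XOR 242 = 171 (0b10101011)
Final: R0 = 171

171


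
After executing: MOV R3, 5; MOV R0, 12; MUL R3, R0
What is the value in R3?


Register state trace:
  MOV R3, 5  → R3 = 5
  MOV R0, 12  → R0 = 12
  MUL R3, R0  → R3 = 5 * 12 = 60
Final: R3 = 60

60


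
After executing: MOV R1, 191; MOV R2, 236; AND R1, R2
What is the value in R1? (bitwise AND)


Register state trace:
  MOV R1, 191  → R1 = 191 (0b10111111)
  MOV R2, 236  → R2 = 236 (0b11101100)
  AND R1, R2  → R1 = 191 AND 236 = 172 (0b10101100)
Final: R1 = 172

172


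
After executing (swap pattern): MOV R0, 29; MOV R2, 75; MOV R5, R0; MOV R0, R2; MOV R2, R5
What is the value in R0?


Register state trace (swap pattern):
  MOV R0, 29  → R0 = 29
  MOV R2, 75  → R2 = 75
  MOV R5, R0  → R5 = 29  (save R0)
  MOV R0, R2  → R0 = 75  (R0 gets R2's value)
  MOV R2, R5  → R2 = 29  (R2 gets saved value)
Final: R0 = 75

75


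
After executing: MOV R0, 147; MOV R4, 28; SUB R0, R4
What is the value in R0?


Register state trace:
  MOV R0, 147  → R0 = 147
  MOV R4, 28  → R4 = 28
  SUB R0, R4  → R0 = 147 - 28 = 119
Final: R0 = 119

119


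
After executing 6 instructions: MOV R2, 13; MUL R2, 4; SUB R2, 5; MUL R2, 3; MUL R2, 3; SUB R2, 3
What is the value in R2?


Register state trace:
  MOV R2, 13  → R2 = 13
  MUL R2, 4  → R2 = 13 * 4 = 52
  SUB R2, 5  → R2 = 52 - 5 = 47
  MUL R2, 3  → R2 = 47 * 3 = 141
  MUL R2, 3  → R2 = 141 * 3 = 423
  SUB R2, 3  → R2 = 423 - 3 = 420
Final: R2 = 420

420


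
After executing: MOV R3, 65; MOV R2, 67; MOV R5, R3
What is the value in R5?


Register state trace:
  MOV R3, 65  → R3 = 65
  MOV R2, 67  → R2 = 67
  MOV R5, R3  → R5 = 65
Final: R5 = 65

65


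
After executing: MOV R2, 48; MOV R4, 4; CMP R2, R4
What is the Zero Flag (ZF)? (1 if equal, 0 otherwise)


Register state trace:
  MOV R2, 48  → R2 = 48
  MOV R4, 4  → R4 = 4
  CMP R2, R4  → computes 48 - 4 = 44
  Result is nonzero, so values are not equal
ZF = 0

0


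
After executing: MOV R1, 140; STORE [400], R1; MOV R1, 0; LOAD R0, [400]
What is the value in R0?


Register and memory trace:
  MOV R1, 140  → R1 = 140
  STORE [400], R1  → mem[400] = 140
  MOV R1, 0  → R1 = 0
  LOAD R0, [400]  → R0 = mem[400] = 140
Final: R0 = 140

140


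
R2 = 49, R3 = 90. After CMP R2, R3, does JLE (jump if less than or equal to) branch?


Trace:
  R2 = 49, R3 = 90
  CMP R2, R3  → compares 49 vs 90
  JLE checks: is 49 less than or equal to 90?
  49 < 90, so condition is true
Branch taken: Yes

Yes


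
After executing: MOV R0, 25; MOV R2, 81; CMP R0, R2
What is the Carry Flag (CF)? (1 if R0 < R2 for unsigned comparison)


Register state trace:
  MOV R0, 25  → R0 = 25
  MOV R2, 81  → R2 = 81
  CMP R0, R2  → unsigned 25 - 81: borrow occurs
  25 < 81, so CF = 1
CF = 1

1


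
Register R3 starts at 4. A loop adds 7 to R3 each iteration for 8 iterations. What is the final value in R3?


Starting value: R3 = 4
  Iter 1: R3 = 4 + 7 = 11
  Iter 2: R3 = 11 + 7 = 18
  Iter 3: R3 = 18 + 7 = 25
  Iter 4: R3 = 25 + 7 = 32
  Iter 5: R3 = 32 + 7 = 39
  Iter 6: R3 = 39 + 7 = 46
  Iter 7: R3 = 46 + 7 = 53
  Iter 8: R3 = 53 + 7 = 60
Final: R3 = 60

60


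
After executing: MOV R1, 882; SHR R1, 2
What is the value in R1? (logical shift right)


Register state trace:
  MOV R1, 882  → R1 = 882
  SHR R1, 2  → R1 = 882 >> 2 = 882 // 2^2 = 220
Final: R1 = 220

220


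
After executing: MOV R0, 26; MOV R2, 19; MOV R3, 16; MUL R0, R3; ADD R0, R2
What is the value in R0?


Register state trace:
  MOV R0, 26  → R0 = 26
  MOV R2, 19  → R2 = 19
  MOV R3, 16  → R3 = 16
  MUL R0, R3  → R0 = 26 * 16 = 416
  ADD R0, R2  → R0 = 416 + 19 = 435
Final: R0 = 435

435


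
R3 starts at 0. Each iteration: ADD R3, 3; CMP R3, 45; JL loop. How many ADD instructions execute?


Loop trace (R3 starts at 0, target 45, step 3):
  ADD #1: R3 = 0 + 3 = 3  → 3 < 45, loop
  ADD #2: R3 = 3 + 3 = 6  → 6 < 45, loop
  ADD #3: R3 = 6 + 3 = 9  → 9 < 45, loop
  ADD #4: R3 = 9 + 3 = 12  → 12 < 45, loop
  ADD #5: R3 = 12 + 3 = 15  → 15 < 45, loop
  ADD #6: R3 = 15 + 3 = 18  → 18 < 45, loop
  ADD #7: R3 = 18 + 3 = 21  → 21 < 45, loop
  ADD #8: R3 = 21 + 3 = 24  → 24 < 45, loop
  ADD #9: R3 = 24 + 3 = 27  → 27 < 45, loop
  ADD #10: R3 = 27 + 3 = 30  → 30 < 45, loop
  ADD #11: R3 = 30 + 3 = 33  → 33 < 45, loop
  ADD #12: R3 = 33 + 3 = 36  → 36 < 45, loop
  ADD #13: R3 = 36 + 3 = 39  → 39 < 45, loop
  ADD #14: R3 = 39 + 3 = 42  → 42 < 45, loop
  ADD #15: R3 = 42 + 3 = 45  → 45 >= 45, exit
Total ADD instructions: 15

15


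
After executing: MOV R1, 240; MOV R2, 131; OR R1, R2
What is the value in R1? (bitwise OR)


Register state trace:
  MOV R1, 240  → R1 = 240 (0b11110000)
  MOV R2, 131  → R2 = 131 (0b10000011)
  OR R1, R2   → R1 = 240 OR 131 = 243 (0b11110011)
Final: R1 = 243

243


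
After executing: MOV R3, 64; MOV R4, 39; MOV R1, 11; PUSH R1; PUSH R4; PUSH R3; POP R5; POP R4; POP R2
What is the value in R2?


Stack trace (top is rightmost):
  MOV R3, 64  → R3 = 64
  MOV R4, 39  → R4 = 39
  MOV R1, 11  → R1 = 11
  PUSH R1  → stack: [11]
  PUSH R4  → stack: [11, 39]
  PUSH R3  → stack: [11, 39, 64]
  POP R5  → R5 = 64, stack: [11, 39]
  POP R4  → R4 = 39, stack: [11]
  POP R2  → R2 = 11, stack: []
Final: R2 = 11

11


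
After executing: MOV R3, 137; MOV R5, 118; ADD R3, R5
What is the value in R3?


Register state trace:
  MOV R3, 137  → R3 = 137
  MOV R5, 118  → R5 = 118
  ADD R3, R5  → R3 = 137 + 118 = 255
Final: R3 = 255

255


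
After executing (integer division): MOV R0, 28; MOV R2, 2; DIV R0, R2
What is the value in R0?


Register state trace:
  MOV R0, 28  → R0 = 28
  MOV R2, 2  → R2 = 2
  DIV R0, R2  → R0 = 28 // 2 = 14
Final: R0 = 14

14


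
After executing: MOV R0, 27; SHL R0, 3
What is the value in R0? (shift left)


Register state trace:
  MOV R0, 27  → R0 = 27
  SHL R0, 3  → R0 = 27 << 3 = 27 * 2^3 = 216
Final: R0 = 216

216


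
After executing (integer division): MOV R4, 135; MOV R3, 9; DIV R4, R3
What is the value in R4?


Register state trace:
  MOV R4, 135  → R4 = 135
  MOV R3, 9  → R3 = 9
  DIV R4, R3  → R4 = 135 // 9 = 15
Final: R4 = 15

15


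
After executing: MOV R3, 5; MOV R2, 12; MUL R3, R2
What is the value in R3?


Register state trace:
  MOV R3, 5  → R3 = 5
  MOV R2, 12  → R2 = 12
  MUL R3, R2  → R3 = 5 * 12 = 60
Final: R3 = 60

60


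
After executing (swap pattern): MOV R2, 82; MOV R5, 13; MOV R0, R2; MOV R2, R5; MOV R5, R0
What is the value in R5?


Register state trace (swap pattern):
  MOV R2, 82  → R2 = 82
  MOV R5, 13  → R5 = 13
  MOV R0, R2  → R0 = 82  (save R2)
  MOV R2, R5  → R2 = 13  (R2 gets R5's value)
  MOV R5, R0  → R5 = 82  (R5 gets saved value)
Final: R5 = 82

82


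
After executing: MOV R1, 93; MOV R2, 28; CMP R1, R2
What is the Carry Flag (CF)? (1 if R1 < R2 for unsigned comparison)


Register state trace:
  MOV R1, 93  → R1 = 93
  MOV R2, 28  → R2 = 28
  CMP R1, R2  → unsigned 93 - 28: no borrow
  93 >= 28, so CF = 0
CF = 0

0


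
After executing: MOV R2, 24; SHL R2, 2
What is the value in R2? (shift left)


Register state trace:
  MOV R2, 24  → R2 = 24
  SHL R2, 2  → R2 = 24 << 2 = 24 * 2^2 = 96
Final: R2 = 96

96


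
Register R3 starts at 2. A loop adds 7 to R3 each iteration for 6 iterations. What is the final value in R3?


Starting value: R3 = 2
  Iter 1: R3 = 2 + 7 = 9
  Iter 2: R3 = 9 + 7 = 16
  Iter 3: R3 = 16 + 7 = 23
  Iter 4: R3 = 23 + 7 = 30
  Iter 5: R3 = 30 + 7 = 37
  Iter 6: R3 = 37 + 7 = 44
Final: R3 = 44

44


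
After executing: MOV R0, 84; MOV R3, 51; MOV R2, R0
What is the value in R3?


Register state trace:
  MOV R0, 84  → R0 = 84
  MOV R3, 51  → R3 = 51
  MOV R2, R0  → R2 = 84
Final: R3 = 51

51


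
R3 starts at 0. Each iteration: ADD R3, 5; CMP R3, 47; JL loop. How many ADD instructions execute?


Loop trace (R3 starts at 0, target 47, step 5):
  ADD #1: R3 = 0 + 5 = 5  → 5 < 47, loop
  ADD #2: R3 = 5 + 5 = 10  → 10 < 47, loop
  ADD #3: R3 = 10 + 5 = 15  → 15 < 47, loop
  ADD #4: R3 = 15 + 5 = 20  → 20 < 47, loop
  ADD #5: R3 = 20 + 5 = 25  → 25 < 47, loop
  ADD #6: R3 = 25 + 5 = 30  → 30 < 47, loop
  ADD #7: R3 = 30 + 5 = 35  → 35 < 47, loop
  ADD #8: R3 = 35 + 5 = 40  → 40 < 47, loop
  ADD #9: R3 = 40 + 5 = 45  → 45 < 47, loop
  ADD #10: R3 = 45 + 5 = 50  → 50 >= 47, exit
Total ADD instructions: 10

10
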